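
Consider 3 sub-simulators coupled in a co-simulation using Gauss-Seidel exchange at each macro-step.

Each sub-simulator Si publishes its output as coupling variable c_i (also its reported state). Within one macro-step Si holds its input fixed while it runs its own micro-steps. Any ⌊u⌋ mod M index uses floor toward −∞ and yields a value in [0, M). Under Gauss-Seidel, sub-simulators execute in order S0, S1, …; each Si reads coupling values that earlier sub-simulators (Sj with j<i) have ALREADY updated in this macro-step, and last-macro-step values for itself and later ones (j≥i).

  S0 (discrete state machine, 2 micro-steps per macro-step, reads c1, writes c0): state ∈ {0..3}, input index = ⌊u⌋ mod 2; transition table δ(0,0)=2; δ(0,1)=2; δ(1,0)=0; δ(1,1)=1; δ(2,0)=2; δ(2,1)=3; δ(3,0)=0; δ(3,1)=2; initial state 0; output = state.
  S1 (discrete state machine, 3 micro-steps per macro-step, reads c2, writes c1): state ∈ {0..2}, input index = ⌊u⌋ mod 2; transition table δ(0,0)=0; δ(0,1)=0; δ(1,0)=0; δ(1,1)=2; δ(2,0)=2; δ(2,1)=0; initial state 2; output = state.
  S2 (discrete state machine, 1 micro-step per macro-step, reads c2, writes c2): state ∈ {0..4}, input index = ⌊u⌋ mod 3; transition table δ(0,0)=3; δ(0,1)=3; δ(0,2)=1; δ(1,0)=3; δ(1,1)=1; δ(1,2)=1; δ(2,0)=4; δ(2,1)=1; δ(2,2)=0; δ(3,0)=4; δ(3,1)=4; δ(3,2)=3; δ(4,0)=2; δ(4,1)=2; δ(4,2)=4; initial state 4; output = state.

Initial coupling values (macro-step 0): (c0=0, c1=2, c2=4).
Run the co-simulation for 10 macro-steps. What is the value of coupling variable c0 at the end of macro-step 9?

c0 at macro-step 9 = 2

macro 1: S0 reads c1=2 → after 2×micro: 2; S1 reads c2=4 → after 3×micro: 2; S2 reads c2=4 → after 1×micro: 2 ⇒ (c0=2, c1=2, c2=2)
macro 2: S0 reads c1=2 → after 2×micro: 2; S1 reads c2=2 → after 3×micro: 2; S2 reads c2=2 → after 1×micro: 0 ⇒ (c0=2, c1=2, c2=0)
macro 3: S0 reads c1=2 → after 2×micro: 2; S1 reads c2=0 → after 3×micro: 2; S2 reads c2=0 → after 1×micro: 3 ⇒ (c0=2, c1=2, c2=3)
macro 4: S0 reads c1=2 → after 2×micro: 2; S1 reads c2=3 → after 3×micro: 0; S2 reads c2=3 → after 1×micro: 4 ⇒ (c0=2, c1=0, c2=4)
macro 5: S0 reads c1=0 → after 2×micro: 2; S1 reads c2=4 → after 3×micro: 0; S2 reads c2=4 → after 1×micro: 2 ⇒ (c0=2, c1=0, c2=2)
macro 6: S0 reads c1=0 → after 2×micro: 2; S1 reads c2=2 → after 3×micro: 0; S2 reads c2=2 → after 1×micro: 0 ⇒ (c0=2, c1=0, c2=0)
macro 7: S0 reads c1=0 → after 2×micro: 2; S1 reads c2=0 → after 3×micro: 0; S2 reads c2=0 → after 1×micro: 3 ⇒ (c0=2, c1=0, c2=3)
macro 8: S0 reads c1=0 → after 2×micro: 2; S1 reads c2=3 → after 3×micro: 0; S2 reads c2=3 → after 1×micro: 4 ⇒ (c0=2, c1=0, c2=4)
macro 9: S0 reads c1=0 → after 2×micro: 2; S1 reads c2=4 → after 3×micro: 0; S2 reads c2=4 → after 1×micro: 2 ⇒ (c0=2, c1=0, c2=2)
macro 10: S0 reads c1=0 → after 2×micro: 2; S1 reads c2=2 → after 3×micro: 0; S2 reads c2=2 → after 1×micro: 0 ⇒ (c0=2, c1=0, c2=0)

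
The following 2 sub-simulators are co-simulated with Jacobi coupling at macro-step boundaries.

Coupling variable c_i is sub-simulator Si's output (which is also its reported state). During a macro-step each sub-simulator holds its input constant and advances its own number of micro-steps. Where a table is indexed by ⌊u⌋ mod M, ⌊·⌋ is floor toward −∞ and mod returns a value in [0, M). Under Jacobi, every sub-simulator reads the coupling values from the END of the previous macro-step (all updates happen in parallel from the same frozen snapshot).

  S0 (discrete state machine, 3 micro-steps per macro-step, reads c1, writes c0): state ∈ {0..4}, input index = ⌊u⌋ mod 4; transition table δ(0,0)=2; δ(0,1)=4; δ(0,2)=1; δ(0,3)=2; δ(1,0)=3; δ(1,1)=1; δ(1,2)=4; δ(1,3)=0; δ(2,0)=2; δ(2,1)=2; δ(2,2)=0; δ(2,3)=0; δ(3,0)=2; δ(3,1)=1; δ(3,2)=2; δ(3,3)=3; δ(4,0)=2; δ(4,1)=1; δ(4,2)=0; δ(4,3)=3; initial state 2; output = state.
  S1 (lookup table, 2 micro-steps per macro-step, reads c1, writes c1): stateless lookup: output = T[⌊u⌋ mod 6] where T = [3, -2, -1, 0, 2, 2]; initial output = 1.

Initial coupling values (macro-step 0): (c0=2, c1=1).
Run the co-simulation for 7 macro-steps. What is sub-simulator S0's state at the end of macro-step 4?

macro 1: S0 reads c1=1 → after 3×micro: 2; S1 reads c1=1 → after 2×micro: -2 ⇒ (c0=2, c1=-2)
macro 2: S0 reads c1=-2 → after 3×micro: 4; S1 reads c1=-2 → after 2×micro: 2 ⇒ (c0=4, c1=2)
macro 3: S0 reads c1=2 → after 3×micro: 4; S1 reads c1=2 → after 2×micro: -1 ⇒ (c0=4, c1=-1)
macro 4: S0 reads c1=-1 → after 3×micro: 3; S1 reads c1=-1 → after 2×micro: 2 ⇒ (c0=3, c1=2)
macro 5: S0 reads c1=2 → after 3×micro: 1; S1 reads c1=2 → after 2×micro: -1 ⇒ (c0=1, c1=-1)
macro 6: S0 reads c1=-1 → after 3×micro: 0; S1 reads c1=-1 → after 2×micro: 2 ⇒ (c0=0, c1=2)
macro 7: S0 reads c1=2 → after 3×micro: 0; S1 reads c1=2 → after 2×micro: -1 ⇒ (c0=0, c1=-1)

S0 state at macro-step 4 = 3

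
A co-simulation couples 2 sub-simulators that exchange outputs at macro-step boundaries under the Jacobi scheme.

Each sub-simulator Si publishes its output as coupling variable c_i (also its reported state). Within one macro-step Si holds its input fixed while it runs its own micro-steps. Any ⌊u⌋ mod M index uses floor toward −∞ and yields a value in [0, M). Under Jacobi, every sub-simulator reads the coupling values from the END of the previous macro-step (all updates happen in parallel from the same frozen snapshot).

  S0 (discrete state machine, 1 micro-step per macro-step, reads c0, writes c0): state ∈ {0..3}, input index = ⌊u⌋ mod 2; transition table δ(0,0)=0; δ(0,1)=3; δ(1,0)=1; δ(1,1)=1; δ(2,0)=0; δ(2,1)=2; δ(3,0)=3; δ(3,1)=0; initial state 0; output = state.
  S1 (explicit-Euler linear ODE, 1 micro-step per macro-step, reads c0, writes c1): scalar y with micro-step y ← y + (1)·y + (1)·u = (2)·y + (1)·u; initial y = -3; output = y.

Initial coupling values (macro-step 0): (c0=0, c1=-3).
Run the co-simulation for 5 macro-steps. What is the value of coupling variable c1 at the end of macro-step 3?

macro 1: S0 reads c0=0 → after 1×micro: 0; S1 reads c0=0 → after 1×micro: -6 ⇒ (c0=0, c1=-6)
macro 2: S0 reads c0=0 → after 1×micro: 0; S1 reads c0=0 → after 1×micro: -12 ⇒ (c0=0, c1=-12)
macro 3: S0 reads c0=0 → after 1×micro: 0; S1 reads c0=0 → after 1×micro: -24 ⇒ (c0=0, c1=-24)
macro 4: S0 reads c0=0 → after 1×micro: 0; S1 reads c0=0 → after 1×micro: -48 ⇒ (c0=0, c1=-48)
macro 5: S0 reads c0=0 → after 1×micro: 0; S1 reads c0=0 → after 1×micro: -96 ⇒ (c0=0, c1=-96)

c1 at macro-step 3 = -24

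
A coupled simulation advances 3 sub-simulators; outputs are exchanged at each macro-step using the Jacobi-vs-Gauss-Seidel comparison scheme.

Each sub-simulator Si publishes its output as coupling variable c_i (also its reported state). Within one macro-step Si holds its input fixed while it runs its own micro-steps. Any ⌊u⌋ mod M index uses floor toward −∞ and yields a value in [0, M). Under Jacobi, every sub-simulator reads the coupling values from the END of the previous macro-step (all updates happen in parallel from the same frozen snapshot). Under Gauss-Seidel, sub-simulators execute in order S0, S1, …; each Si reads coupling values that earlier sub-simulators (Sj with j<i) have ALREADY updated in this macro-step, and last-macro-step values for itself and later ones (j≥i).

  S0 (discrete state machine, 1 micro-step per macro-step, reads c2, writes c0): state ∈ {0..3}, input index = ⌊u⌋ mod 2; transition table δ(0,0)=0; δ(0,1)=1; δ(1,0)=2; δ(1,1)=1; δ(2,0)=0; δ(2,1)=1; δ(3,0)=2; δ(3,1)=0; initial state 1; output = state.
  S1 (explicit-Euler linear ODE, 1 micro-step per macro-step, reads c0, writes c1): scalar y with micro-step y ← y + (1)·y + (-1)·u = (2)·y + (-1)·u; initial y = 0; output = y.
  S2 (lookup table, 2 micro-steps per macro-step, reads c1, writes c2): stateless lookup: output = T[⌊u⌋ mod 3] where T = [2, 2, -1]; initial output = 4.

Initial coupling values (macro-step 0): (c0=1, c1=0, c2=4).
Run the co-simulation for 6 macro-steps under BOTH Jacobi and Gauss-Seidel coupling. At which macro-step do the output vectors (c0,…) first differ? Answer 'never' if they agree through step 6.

[Jacobi] macro 1: S0 reads c2=4 → after 1×micro: 2; S1 reads c0=1 → after 1×micro: -1; S2 reads c1=0 → after 2×micro: 2 ⇒ (c0=2, c1=-1, c2=2)
[Jacobi] macro 2: S0 reads c2=2 → after 1×micro: 0; S1 reads c0=2 → after 1×micro: -4; S2 reads c1=-1 → after 2×micro: -1 ⇒ (c0=0, c1=-4, c2=-1)
[Jacobi] macro 3: S0 reads c2=-1 → after 1×micro: 1; S1 reads c0=0 → after 1×micro: -8; S2 reads c1=-4 → after 2×micro: -1 ⇒ (c0=1, c1=-8, c2=-1)
[Jacobi] macro 4: S0 reads c2=-1 → after 1×micro: 1; S1 reads c0=1 → after 1×micro: -17; S2 reads c1=-8 → after 2×micro: 2 ⇒ (c0=1, c1=-17, c2=2)
[Jacobi] macro 5: S0 reads c2=2 → after 1×micro: 2; S1 reads c0=1 → after 1×micro: -35; S2 reads c1=-17 → after 2×micro: 2 ⇒ (c0=2, c1=-35, c2=2)
[Jacobi] macro 6: S0 reads c2=2 → after 1×micro: 0; S1 reads c0=2 → after 1×micro: -72; S2 reads c1=-35 → after 2×micro: 2 ⇒ (c0=0, c1=-72, c2=2)
[Gauss-Seidel] macro 1: S0 reads c2=4 → after 1×micro: 2; S1 reads c0=2 → after 1×micro: -2; S2 reads c1=-2 → after 2×micro: 2 ⇒ (c0=2, c1=-2, c2=2)
[Gauss-Seidel] macro 2: S0 reads c2=2 → after 1×micro: 0; S1 reads c0=0 → after 1×micro: -4; S2 reads c1=-4 → after 2×micro: -1 ⇒ (c0=0, c1=-4, c2=-1)
[Gauss-Seidel] macro 3: S0 reads c2=-1 → after 1×micro: 1; S1 reads c0=1 → after 1×micro: -9; S2 reads c1=-9 → after 2×micro: 2 ⇒ (c0=1, c1=-9, c2=2)
[Gauss-Seidel] macro 4: S0 reads c2=2 → after 1×micro: 2; S1 reads c0=2 → after 1×micro: -20; S2 reads c1=-20 → after 2×micro: 2 ⇒ (c0=2, c1=-20, c2=2)
[Gauss-Seidel] macro 5: S0 reads c2=2 → after 1×micro: 0; S1 reads c0=0 → after 1×micro: -40; S2 reads c1=-40 → after 2×micro: -1 ⇒ (c0=0, c1=-40, c2=-1)
[Gauss-Seidel] macro 6: S0 reads c2=-1 → after 1×micro: 1; S1 reads c0=1 → after 1×micro: -81; S2 reads c1=-81 → after 2×micro: 2 ⇒ (c0=1, c1=-81, c2=2)

first divergence at macro-step: 1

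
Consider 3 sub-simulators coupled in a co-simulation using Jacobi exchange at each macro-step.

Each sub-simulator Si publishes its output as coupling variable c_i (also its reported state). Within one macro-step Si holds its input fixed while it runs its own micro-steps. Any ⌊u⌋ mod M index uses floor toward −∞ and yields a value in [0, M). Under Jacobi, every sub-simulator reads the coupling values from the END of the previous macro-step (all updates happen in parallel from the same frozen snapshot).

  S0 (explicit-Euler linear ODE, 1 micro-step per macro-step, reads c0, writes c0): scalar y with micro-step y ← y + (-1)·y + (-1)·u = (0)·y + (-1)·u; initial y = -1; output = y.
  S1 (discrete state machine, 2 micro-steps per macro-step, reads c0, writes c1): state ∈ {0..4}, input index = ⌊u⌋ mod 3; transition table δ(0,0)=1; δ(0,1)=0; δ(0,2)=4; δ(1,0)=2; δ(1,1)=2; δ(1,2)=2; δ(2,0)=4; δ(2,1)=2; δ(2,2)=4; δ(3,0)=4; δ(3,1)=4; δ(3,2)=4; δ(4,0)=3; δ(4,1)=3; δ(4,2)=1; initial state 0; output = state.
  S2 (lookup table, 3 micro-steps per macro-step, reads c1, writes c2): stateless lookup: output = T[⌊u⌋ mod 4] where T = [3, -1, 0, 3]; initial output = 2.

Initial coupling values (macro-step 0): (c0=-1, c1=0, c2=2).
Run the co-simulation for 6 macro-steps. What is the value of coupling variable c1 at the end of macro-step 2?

c1 at macro-step 2 = 2

macro 1: S0 reads c0=-1 → after 1×micro: 1; S1 reads c0=-1 → after 2×micro: 1; S2 reads c1=0 → after 3×micro: 3 ⇒ (c0=1, c1=1, c2=3)
macro 2: S0 reads c0=1 → after 1×micro: -1; S1 reads c0=1 → after 2×micro: 2; S2 reads c1=1 → after 3×micro: -1 ⇒ (c0=-1, c1=2, c2=-1)
macro 3: S0 reads c0=-1 → after 1×micro: 1; S1 reads c0=-1 → after 2×micro: 1; S2 reads c1=2 → after 3×micro: 0 ⇒ (c0=1, c1=1, c2=0)
macro 4: S0 reads c0=1 → after 1×micro: -1; S1 reads c0=1 → after 2×micro: 2; S2 reads c1=1 → after 3×micro: -1 ⇒ (c0=-1, c1=2, c2=-1)
macro 5: S0 reads c0=-1 → after 1×micro: 1; S1 reads c0=-1 → after 2×micro: 1; S2 reads c1=2 → after 3×micro: 0 ⇒ (c0=1, c1=1, c2=0)
macro 6: S0 reads c0=1 → after 1×micro: -1; S1 reads c0=1 → after 2×micro: 2; S2 reads c1=1 → after 3×micro: -1 ⇒ (c0=-1, c1=2, c2=-1)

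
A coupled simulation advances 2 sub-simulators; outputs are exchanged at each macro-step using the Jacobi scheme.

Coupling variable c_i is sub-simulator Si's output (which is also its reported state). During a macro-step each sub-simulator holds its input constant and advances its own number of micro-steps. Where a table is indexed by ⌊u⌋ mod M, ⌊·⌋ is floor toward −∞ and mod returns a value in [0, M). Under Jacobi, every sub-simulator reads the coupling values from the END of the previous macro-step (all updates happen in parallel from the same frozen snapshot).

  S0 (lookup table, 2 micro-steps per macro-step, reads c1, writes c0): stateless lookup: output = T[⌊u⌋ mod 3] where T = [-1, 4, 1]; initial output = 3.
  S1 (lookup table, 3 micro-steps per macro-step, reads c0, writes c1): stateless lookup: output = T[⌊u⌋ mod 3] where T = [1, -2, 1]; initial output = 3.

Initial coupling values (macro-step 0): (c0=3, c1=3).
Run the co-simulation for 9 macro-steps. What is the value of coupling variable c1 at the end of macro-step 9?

c1 at macro-step 9 = -2

macro 1: S0 reads c1=3 → after 2×micro: -1; S1 reads c0=3 → after 3×micro: 1 ⇒ (c0=-1, c1=1)
macro 2: S0 reads c1=1 → after 2×micro: 4; S1 reads c0=-1 → after 3×micro: 1 ⇒ (c0=4, c1=1)
macro 3: S0 reads c1=1 → after 2×micro: 4; S1 reads c0=4 → after 3×micro: -2 ⇒ (c0=4, c1=-2)
macro 4: S0 reads c1=-2 → after 2×micro: 4; S1 reads c0=4 → after 3×micro: -2 ⇒ (c0=4, c1=-2)
macro 5: S0 reads c1=-2 → after 2×micro: 4; S1 reads c0=4 → after 3×micro: -2 ⇒ (c0=4, c1=-2)
macro 6: S0 reads c1=-2 → after 2×micro: 4; S1 reads c0=4 → after 3×micro: -2 ⇒ (c0=4, c1=-2)
macro 7: S0 reads c1=-2 → after 2×micro: 4; S1 reads c0=4 → after 3×micro: -2 ⇒ (c0=4, c1=-2)
macro 8: S0 reads c1=-2 → after 2×micro: 4; S1 reads c0=4 → after 3×micro: -2 ⇒ (c0=4, c1=-2)
macro 9: S0 reads c1=-2 → after 2×micro: 4; S1 reads c0=4 → after 3×micro: -2 ⇒ (c0=4, c1=-2)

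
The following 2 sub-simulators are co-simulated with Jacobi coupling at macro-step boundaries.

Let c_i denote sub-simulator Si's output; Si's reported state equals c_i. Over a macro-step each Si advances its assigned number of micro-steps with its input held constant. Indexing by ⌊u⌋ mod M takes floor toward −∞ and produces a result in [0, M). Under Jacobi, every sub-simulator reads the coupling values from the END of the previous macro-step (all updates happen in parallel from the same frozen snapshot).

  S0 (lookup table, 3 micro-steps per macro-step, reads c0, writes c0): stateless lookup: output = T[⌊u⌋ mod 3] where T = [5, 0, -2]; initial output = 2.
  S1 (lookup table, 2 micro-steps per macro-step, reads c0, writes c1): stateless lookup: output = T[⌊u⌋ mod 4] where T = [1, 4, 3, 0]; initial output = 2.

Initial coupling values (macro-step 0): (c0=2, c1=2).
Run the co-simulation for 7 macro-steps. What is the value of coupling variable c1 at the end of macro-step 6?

macro 1: S0 reads c0=2 → after 3×micro: -2; S1 reads c0=2 → after 2×micro: 3 ⇒ (c0=-2, c1=3)
macro 2: S0 reads c0=-2 → after 3×micro: 0; S1 reads c0=-2 → after 2×micro: 3 ⇒ (c0=0, c1=3)
macro 3: S0 reads c0=0 → after 3×micro: 5; S1 reads c0=0 → after 2×micro: 1 ⇒ (c0=5, c1=1)
macro 4: S0 reads c0=5 → after 3×micro: -2; S1 reads c0=5 → after 2×micro: 4 ⇒ (c0=-2, c1=4)
macro 5: S0 reads c0=-2 → after 3×micro: 0; S1 reads c0=-2 → after 2×micro: 3 ⇒ (c0=0, c1=3)
macro 6: S0 reads c0=0 → after 3×micro: 5; S1 reads c0=0 → after 2×micro: 1 ⇒ (c0=5, c1=1)
macro 7: S0 reads c0=5 → after 3×micro: -2; S1 reads c0=5 → after 2×micro: 4 ⇒ (c0=-2, c1=4)

c1 at macro-step 6 = 1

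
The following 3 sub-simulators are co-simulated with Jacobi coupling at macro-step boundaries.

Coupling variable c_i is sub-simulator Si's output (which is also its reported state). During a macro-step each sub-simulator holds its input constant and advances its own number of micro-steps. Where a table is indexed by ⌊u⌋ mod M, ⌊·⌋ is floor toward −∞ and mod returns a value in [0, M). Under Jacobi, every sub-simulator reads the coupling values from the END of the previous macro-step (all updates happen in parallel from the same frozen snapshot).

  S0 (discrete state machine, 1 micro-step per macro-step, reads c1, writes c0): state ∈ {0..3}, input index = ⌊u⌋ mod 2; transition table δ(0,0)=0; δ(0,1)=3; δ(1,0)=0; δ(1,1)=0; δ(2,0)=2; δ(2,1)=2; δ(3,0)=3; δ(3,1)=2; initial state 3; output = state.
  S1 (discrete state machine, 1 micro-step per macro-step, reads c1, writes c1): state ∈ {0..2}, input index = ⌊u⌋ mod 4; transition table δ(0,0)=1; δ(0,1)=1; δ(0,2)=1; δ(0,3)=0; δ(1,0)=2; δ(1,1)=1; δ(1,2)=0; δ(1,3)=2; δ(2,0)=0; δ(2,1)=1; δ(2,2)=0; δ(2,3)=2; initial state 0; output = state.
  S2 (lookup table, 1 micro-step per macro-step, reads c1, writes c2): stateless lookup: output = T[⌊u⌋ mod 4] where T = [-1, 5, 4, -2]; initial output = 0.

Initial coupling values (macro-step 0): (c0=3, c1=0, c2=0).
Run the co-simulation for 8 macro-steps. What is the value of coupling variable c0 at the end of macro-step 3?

c0 at macro-step 3 = 2

macro 1: S0 reads c1=0 → after 1×micro: 3; S1 reads c1=0 → after 1×micro: 1; S2 reads c1=0 → after 1×micro: -1 ⇒ (c0=3, c1=1, c2=-1)
macro 2: S0 reads c1=1 → after 1×micro: 2; S1 reads c1=1 → after 1×micro: 1; S2 reads c1=1 → after 1×micro: 5 ⇒ (c0=2, c1=1, c2=5)
macro 3: S0 reads c1=1 → after 1×micro: 2; S1 reads c1=1 → after 1×micro: 1; S2 reads c1=1 → after 1×micro: 5 ⇒ (c0=2, c1=1, c2=5)
macro 4: S0 reads c1=1 → after 1×micro: 2; S1 reads c1=1 → after 1×micro: 1; S2 reads c1=1 → after 1×micro: 5 ⇒ (c0=2, c1=1, c2=5)
macro 5: S0 reads c1=1 → after 1×micro: 2; S1 reads c1=1 → after 1×micro: 1; S2 reads c1=1 → after 1×micro: 5 ⇒ (c0=2, c1=1, c2=5)
macro 6: S0 reads c1=1 → after 1×micro: 2; S1 reads c1=1 → after 1×micro: 1; S2 reads c1=1 → after 1×micro: 5 ⇒ (c0=2, c1=1, c2=5)
macro 7: S0 reads c1=1 → after 1×micro: 2; S1 reads c1=1 → after 1×micro: 1; S2 reads c1=1 → after 1×micro: 5 ⇒ (c0=2, c1=1, c2=5)
macro 8: S0 reads c1=1 → after 1×micro: 2; S1 reads c1=1 → after 1×micro: 1; S2 reads c1=1 → after 1×micro: 5 ⇒ (c0=2, c1=1, c2=5)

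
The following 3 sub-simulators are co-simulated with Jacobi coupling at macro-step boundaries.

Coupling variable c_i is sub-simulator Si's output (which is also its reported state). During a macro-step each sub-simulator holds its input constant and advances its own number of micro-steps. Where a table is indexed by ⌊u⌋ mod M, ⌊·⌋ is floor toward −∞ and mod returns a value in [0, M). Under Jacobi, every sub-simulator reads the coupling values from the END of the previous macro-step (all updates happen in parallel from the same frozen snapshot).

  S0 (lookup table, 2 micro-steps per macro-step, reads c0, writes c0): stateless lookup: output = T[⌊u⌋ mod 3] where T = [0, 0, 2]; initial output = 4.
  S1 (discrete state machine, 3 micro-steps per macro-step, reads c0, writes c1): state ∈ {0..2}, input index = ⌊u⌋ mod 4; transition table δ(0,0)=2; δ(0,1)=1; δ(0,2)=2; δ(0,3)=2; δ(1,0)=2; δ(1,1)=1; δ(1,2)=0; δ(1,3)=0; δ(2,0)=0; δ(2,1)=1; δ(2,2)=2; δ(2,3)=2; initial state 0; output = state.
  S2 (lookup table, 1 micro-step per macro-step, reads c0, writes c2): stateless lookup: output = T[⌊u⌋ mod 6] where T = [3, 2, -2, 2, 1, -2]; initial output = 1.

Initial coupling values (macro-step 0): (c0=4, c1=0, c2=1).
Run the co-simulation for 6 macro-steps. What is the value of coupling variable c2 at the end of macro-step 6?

c2 at macro-step 6 = 3

macro 1: S0 reads c0=4 → after 2×micro: 0; S1 reads c0=4 → after 3×micro: 2; S2 reads c0=4 → after 1×micro: 1 ⇒ (c0=0, c1=2, c2=1)
macro 2: S0 reads c0=0 → after 2×micro: 0; S1 reads c0=0 → after 3×micro: 0; S2 reads c0=0 → after 1×micro: 3 ⇒ (c0=0, c1=0, c2=3)
macro 3: S0 reads c0=0 → after 2×micro: 0; S1 reads c0=0 → after 3×micro: 2; S2 reads c0=0 → after 1×micro: 3 ⇒ (c0=0, c1=2, c2=3)
macro 4: S0 reads c0=0 → after 2×micro: 0; S1 reads c0=0 → after 3×micro: 0; S2 reads c0=0 → after 1×micro: 3 ⇒ (c0=0, c1=0, c2=3)
macro 5: S0 reads c0=0 → after 2×micro: 0; S1 reads c0=0 → after 3×micro: 2; S2 reads c0=0 → after 1×micro: 3 ⇒ (c0=0, c1=2, c2=3)
macro 6: S0 reads c0=0 → after 2×micro: 0; S1 reads c0=0 → after 3×micro: 0; S2 reads c0=0 → after 1×micro: 3 ⇒ (c0=0, c1=0, c2=3)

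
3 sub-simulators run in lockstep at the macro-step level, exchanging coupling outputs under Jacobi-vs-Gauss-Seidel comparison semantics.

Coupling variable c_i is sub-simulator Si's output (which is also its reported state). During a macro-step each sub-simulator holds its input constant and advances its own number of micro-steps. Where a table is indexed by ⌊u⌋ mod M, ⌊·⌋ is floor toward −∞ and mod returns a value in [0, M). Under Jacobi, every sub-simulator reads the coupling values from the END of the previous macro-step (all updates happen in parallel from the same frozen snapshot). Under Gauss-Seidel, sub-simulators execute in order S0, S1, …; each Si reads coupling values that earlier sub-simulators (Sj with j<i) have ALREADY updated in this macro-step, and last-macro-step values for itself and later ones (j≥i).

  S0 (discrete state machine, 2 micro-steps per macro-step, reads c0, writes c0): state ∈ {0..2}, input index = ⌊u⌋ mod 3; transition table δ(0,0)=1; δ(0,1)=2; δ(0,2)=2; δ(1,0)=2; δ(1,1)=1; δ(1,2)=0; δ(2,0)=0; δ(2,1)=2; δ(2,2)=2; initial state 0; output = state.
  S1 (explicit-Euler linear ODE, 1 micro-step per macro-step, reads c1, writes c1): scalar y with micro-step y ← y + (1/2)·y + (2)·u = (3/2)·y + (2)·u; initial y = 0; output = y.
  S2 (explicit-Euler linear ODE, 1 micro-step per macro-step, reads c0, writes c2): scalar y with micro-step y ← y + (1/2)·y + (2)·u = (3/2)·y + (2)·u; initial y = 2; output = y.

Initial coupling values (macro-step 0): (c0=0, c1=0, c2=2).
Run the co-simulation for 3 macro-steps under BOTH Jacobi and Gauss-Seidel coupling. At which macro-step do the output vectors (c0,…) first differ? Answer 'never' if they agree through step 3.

[Jacobi] macro 1: S0 reads c0=0 → after 2×micro: 2; S1 reads c1=0 → after 1×micro: 0; S2 reads c0=0 → after 1×micro: 3 ⇒ (c0=2, c1=0, c2=3)
[Jacobi] macro 2: S0 reads c0=2 → after 2×micro: 2; S1 reads c1=0 → after 1×micro: 0; S2 reads c0=2 → after 1×micro: 17/2 ⇒ (c0=2, c1=0, c2=17/2)
[Jacobi] macro 3: S0 reads c0=2 → after 2×micro: 2; S1 reads c1=0 → after 1×micro: 0; S2 reads c0=2 → after 1×micro: 67/4 ⇒ (c0=2, c1=0, c2=67/4)
[Gauss-Seidel] macro 1: S0 reads c0=0 → after 2×micro: 2; S1 reads c1=0 → after 1×micro: 0; S2 reads c0=2 → after 1×micro: 7 ⇒ (c0=2, c1=0, c2=7)
[Gauss-Seidel] macro 2: S0 reads c0=2 → after 2×micro: 2; S1 reads c1=0 → after 1×micro: 0; S2 reads c0=2 → after 1×micro: 29/2 ⇒ (c0=2, c1=0, c2=29/2)
[Gauss-Seidel] macro 3: S0 reads c0=2 → after 2×micro: 2; S1 reads c1=0 → after 1×micro: 0; S2 reads c0=2 → after 1×micro: 103/4 ⇒ (c0=2, c1=0, c2=103/4)

first divergence at macro-step: 1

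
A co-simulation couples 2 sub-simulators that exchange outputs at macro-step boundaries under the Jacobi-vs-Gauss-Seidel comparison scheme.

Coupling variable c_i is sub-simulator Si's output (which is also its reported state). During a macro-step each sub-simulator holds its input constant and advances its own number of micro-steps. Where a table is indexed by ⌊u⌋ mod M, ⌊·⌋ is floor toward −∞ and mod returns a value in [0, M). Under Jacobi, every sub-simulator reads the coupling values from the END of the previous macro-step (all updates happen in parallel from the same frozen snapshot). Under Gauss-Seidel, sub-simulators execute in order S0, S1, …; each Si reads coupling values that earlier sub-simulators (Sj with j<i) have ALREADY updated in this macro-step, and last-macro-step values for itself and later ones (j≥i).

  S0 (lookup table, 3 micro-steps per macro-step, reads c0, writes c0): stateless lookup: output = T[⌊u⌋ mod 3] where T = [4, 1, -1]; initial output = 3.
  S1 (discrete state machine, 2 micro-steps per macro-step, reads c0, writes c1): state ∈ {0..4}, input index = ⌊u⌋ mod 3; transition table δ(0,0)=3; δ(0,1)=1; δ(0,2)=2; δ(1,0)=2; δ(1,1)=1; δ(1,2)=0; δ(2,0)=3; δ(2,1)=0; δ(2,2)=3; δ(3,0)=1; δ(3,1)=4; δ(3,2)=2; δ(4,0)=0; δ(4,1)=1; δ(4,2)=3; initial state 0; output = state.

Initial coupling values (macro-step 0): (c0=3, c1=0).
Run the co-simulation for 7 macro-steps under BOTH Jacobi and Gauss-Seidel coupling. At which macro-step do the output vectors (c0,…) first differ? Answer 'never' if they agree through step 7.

first divergence at macro-step: never

[Jacobi] macro 1: S0 reads c0=3 → after 3×micro: 4; S1 reads c0=3 → after 2×micro: 1 ⇒ (c0=4, c1=1)
[Jacobi] macro 2: S0 reads c0=4 → after 3×micro: 1; S1 reads c0=4 → after 2×micro: 1 ⇒ (c0=1, c1=1)
[Jacobi] macro 3: S0 reads c0=1 → after 3×micro: 1; S1 reads c0=1 → after 2×micro: 1 ⇒ (c0=1, c1=1)
[Jacobi] macro 4: S0 reads c0=1 → after 3×micro: 1; S1 reads c0=1 → after 2×micro: 1 ⇒ (c0=1, c1=1)
[Jacobi] macro 5: S0 reads c0=1 → after 3×micro: 1; S1 reads c0=1 → after 2×micro: 1 ⇒ (c0=1, c1=1)
[Jacobi] macro 6: S0 reads c0=1 → after 3×micro: 1; S1 reads c0=1 → after 2×micro: 1 ⇒ (c0=1, c1=1)
[Jacobi] macro 7: S0 reads c0=1 → after 3×micro: 1; S1 reads c0=1 → after 2×micro: 1 ⇒ (c0=1, c1=1)
[Gauss-Seidel] macro 1: S0 reads c0=3 → after 3×micro: 4; S1 reads c0=4 → after 2×micro: 1 ⇒ (c0=4, c1=1)
[Gauss-Seidel] macro 2: S0 reads c0=4 → after 3×micro: 1; S1 reads c0=1 → after 2×micro: 1 ⇒ (c0=1, c1=1)
[Gauss-Seidel] macro 3: S0 reads c0=1 → after 3×micro: 1; S1 reads c0=1 → after 2×micro: 1 ⇒ (c0=1, c1=1)
[Gauss-Seidel] macro 4: S0 reads c0=1 → after 3×micro: 1; S1 reads c0=1 → after 2×micro: 1 ⇒ (c0=1, c1=1)
[Gauss-Seidel] macro 5: S0 reads c0=1 → after 3×micro: 1; S1 reads c0=1 → after 2×micro: 1 ⇒ (c0=1, c1=1)
[Gauss-Seidel] macro 6: S0 reads c0=1 → after 3×micro: 1; S1 reads c0=1 → after 2×micro: 1 ⇒ (c0=1, c1=1)
[Gauss-Seidel] macro 7: S0 reads c0=1 → after 3×micro: 1; S1 reads c0=1 → after 2×micro: 1 ⇒ (c0=1, c1=1)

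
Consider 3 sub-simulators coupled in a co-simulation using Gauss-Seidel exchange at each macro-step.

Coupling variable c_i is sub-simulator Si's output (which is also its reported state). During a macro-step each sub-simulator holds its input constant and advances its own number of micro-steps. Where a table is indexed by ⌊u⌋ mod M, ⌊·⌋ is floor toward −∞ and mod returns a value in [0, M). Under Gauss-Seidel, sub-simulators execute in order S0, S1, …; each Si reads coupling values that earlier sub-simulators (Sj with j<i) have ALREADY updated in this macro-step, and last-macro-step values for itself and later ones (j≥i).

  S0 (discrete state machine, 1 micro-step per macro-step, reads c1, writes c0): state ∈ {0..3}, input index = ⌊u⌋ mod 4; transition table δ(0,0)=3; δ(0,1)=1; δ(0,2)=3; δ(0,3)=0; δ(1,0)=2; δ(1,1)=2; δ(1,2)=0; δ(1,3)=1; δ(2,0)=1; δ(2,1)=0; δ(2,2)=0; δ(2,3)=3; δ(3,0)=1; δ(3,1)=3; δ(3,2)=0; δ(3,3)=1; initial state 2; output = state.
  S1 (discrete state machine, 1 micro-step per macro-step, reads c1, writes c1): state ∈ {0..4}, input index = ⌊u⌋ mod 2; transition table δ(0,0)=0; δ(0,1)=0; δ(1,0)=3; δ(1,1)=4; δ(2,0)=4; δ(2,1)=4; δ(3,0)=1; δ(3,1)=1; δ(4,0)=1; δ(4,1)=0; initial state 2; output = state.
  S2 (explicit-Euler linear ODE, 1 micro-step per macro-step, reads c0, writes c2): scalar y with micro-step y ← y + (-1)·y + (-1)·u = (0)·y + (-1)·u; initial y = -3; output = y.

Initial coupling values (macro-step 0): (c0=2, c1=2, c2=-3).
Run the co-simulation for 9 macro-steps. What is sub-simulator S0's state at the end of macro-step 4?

S0 state at macro-step 4 = 1

macro 1: S0 reads c1=2 → after 1×micro: 0; S1 reads c1=2 → after 1×micro: 4; S2 reads c0=0 → after 1×micro: 0 ⇒ (c0=0, c1=4, c2=0)
macro 2: S0 reads c1=4 → after 1×micro: 3; S1 reads c1=4 → after 1×micro: 1; S2 reads c0=3 → after 1×micro: -3 ⇒ (c0=3, c1=1, c2=-3)
macro 3: S0 reads c1=1 → after 1×micro: 3; S1 reads c1=1 → after 1×micro: 4; S2 reads c0=3 → after 1×micro: -3 ⇒ (c0=3, c1=4, c2=-3)
macro 4: S0 reads c1=4 → after 1×micro: 1; S1 reads c1=4 → after 1×micro: 1; S2 reads c0=1 → after 1×micro: -1 ⇒ (c0=1, c1=1, c2=-1)
macro 5: S0 reads c1=1 → after 1×micro: 2; S1 reads c1=1 → after 1×micro: 4; S2 reads c0=2 → after 1×micro: -2 ⇒ (c0=2, c1=4, c2=-2)
macro 6: S0 reads c1=4 → after 1×micro: 1; S1 reads c1=4 → after 1×micro: 1; S2 reads c0=1 → after 1×micro: -1 ⇒ (c0=1, c1=1, c2=-1)
macro 7: S0 reads c1=1 → after 1×micro: 2; S1 reads c1=1 → after 1×micro: 4; S2 reads c0=2 → after 1×micro: -2 ⇒ (c0=2, c1=4, c2=-2)
macro 8: S0 reads c1=4 → after 1×micro: 1; S1 reads c1=4 → after 1×micro: 1; S2 reads c0=1 → after 1×micro: -1 ⇒ (c0=1, c1=1, c2=-1)
macro 9: S0 reads c1=1 → after 1×micro: 2; S1 reads c1=1 → after 1×micro: 4; S2 reads c0=2 → after 1×micro: -2 ⇒ (c0=2, c1=4, c2=-2)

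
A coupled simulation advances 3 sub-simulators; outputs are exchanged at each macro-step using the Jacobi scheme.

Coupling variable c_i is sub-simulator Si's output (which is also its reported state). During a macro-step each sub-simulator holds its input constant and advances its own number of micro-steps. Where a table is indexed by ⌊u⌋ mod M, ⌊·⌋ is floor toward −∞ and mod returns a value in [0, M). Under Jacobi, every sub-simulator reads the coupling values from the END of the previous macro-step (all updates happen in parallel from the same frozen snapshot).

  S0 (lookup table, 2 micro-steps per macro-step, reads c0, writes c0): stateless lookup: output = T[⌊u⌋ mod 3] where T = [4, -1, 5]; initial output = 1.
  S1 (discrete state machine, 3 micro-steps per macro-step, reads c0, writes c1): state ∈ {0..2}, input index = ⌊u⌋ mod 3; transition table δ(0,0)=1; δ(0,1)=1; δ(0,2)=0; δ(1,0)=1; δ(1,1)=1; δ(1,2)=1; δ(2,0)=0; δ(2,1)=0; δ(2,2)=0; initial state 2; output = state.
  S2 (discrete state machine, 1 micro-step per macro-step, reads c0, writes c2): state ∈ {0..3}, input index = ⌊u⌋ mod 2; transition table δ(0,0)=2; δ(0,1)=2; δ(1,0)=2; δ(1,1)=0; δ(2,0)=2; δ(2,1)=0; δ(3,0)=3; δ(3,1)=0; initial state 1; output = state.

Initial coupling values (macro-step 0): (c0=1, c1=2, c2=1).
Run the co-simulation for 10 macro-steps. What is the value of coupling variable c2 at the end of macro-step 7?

c2 at macro-step 7 = 0

macro 1: S0 reads c0=1 → after 2×micro: -1; S1 reads c0=1 → after 3×micro: 1; S2 reads c0=1 → after 1×micro: 0 ⇒ (c0=-1, c1=1, c2=0)
macro 2: S0 reads c0=-1 → after 2×micro: 5; S1 reads c0=-1 → after 3×micro: 1; S2 reads c0=-1 → after 1×micro: 2 ⇒ (c0=5, c1=1, c2=2)
macro 3: S0 reads c0=5 → after 2×micro: 5; S1 reads c0=5 → after 3×micro: 1; S2 reads c0=5 → after 1×micro: 0 ⇒ (c0=5, c1=1, c2=0)
macro 4: S0 reads c0=5 → after 2×micro: 5; S1 reads c0=5 → after 3×micro: 1; S2 reads c0=5 → after 1×micro: 2 ⇒ (c0=5, c1=1, c2=2)
macro 5: S0 reads c0=5 → after 2×micro: 5; S1 reads c0=5 → after 3×micro: 1; S2 reads c0=5 → after 1×micro: 0 ⇒ (c0=5, c1=1, c2=0)
macro 6: S0 reads c0=5 → after 2×micro: 5; S1 reads c0=5 → after 3×micro: 1; S2 reads c0=5 → after 1×micro: 2 ⇒ (c0=5, c1=1, c2=2)
macro 7: S0 reads c0=5 → after 2×micro: 5; S1 reads c0=5 → after 3×micro: 1; S2 reads c0=5 → after 1×micro: 0 ⇒ (c0=5, c1=1, c2=0)
macro 8: S0 reads c0=5 → after 2×micro: 5; S1 reads c0=5 → after 3×micro: 1; S2 reads c0=5 → after 1×micro: 2 ⇒ (c0=5, c1=1, c2=2)
macro 9: S0 reads c0=5 → after 2×micro: 5; S1 reads c0=5 → after 3×micro: 1; S2 reads c0=5 → after 1×micro: 0 ⇒ (c0=5, c1=1, c2=0)
macro 10: S0 reads c0=5 → after 2×micro: 5; S1 reads c0=5 → after 3×micro: 1; S2 reads c0=5 → after 1×micro: 2 ⇒ (c0=5, c1=1, c2=2)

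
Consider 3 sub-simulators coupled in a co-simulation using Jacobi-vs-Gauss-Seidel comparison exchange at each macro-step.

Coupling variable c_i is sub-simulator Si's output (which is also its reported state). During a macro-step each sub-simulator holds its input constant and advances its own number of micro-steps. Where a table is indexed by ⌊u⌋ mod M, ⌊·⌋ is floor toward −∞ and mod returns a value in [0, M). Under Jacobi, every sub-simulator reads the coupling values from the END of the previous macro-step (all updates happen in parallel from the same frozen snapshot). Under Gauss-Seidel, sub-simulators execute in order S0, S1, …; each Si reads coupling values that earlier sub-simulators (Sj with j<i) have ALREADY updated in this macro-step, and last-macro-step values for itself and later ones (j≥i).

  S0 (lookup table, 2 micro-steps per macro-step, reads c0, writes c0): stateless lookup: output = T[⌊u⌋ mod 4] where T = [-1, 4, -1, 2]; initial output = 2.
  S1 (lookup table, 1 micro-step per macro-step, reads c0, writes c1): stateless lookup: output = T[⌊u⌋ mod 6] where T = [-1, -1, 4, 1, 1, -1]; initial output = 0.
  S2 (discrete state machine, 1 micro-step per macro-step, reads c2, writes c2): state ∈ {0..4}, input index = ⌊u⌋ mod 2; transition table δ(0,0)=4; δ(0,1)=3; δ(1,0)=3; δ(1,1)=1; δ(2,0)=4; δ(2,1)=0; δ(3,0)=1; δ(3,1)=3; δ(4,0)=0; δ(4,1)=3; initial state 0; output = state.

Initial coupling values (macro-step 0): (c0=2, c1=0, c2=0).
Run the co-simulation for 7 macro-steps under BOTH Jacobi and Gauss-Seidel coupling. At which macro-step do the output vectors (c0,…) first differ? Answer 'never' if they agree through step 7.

[Jacobi] macro 1: S0 reads c0=2 → after 2×micro: -1; S1 reads c0=2 → after 1×micro: 4; S2 reads c2=0 → after 1×micro: 4 ⇒ (c0=-1, c1=4, c2=4)
[Jacobi] macro 2: S0 reads c0=-1 → after 2×micro: 2; S1 reads c0=-1 → after 1×micro: -1; S2 reads c2=4 → after 1×micro: 0 ⇒ (c0=2, c1=-1, c2=0)
[Jacobi] macro 3: S0 reads c0=2 → after 2×micro: -1; S1 reads c0=2 → after 1×micro: 4; S2 reads c2=0 → after 1×micro: 4 ⇒ (c0=-1, c1=4, c2=4)
[Jacobi] macro 4: S0 reads c0=-1 → after 2×micro: 2; S1 reads c0=-1 → after 1×micro: -1; S2 reads c2=4 → after 1×micro: 0 ⇒ (c0=2, c1=-1, c2=0)
[Jacobi] macro 5: S0 reads c0=2 → after 2×micro: -1; S1 reads c0=2 → after 1×micro: 4; S2 reads c2=0 → after 1×micro: 4 ⇒ (c0=-1, c1=4, c2=4)
[Jacobi] macro 6: S0 reads c0=-1 → after 2×micro: 2; S1 reads c0=-1 → after 1×micro: -1; S2 reads c2=4 → after 1×micro: 0 ⇒ (c0=2, c1=-1, c2=0)
[Jacobi] macro 7: S0 reads c0=2 → after 2×micro: -1; S1 reads c0=2 → after 1×micro: 4; S2 reads c2=0 → after 1×micro: 4 ⇒ (c0=-1, c1=4, c2=4)
[Gauss-Seidel] macro 1: S0 reads c0=2 → after 2×micro: -1; S1 reads c0=-1 → after 1×micro: -1; S2 reads c2=0 → after 1×micro: 4 ⇒ (c0=-1, c1=-1, c2=4)
[Gauss-Seidel] macro 2: S0 reads c0=-1 → after 2×micro: 2; S1 reads c0=2 → after 1×micro: 4; S2 reads c2=4 → after 1×micro: 0 ⇒ (c0=2, c1=4, c2=0)
[Gauss-Seidel] macro 3: S0 reads c0=2 → after 2×micro: -1; S1 reads c0=-1 → after 1×micro: -1; S2 reads c2=0 → after 1×micro: 4 ⇒ (c0=-1, c1=-1, c2=4)
[Gauss-Seidel] macro 4: S0 reads c0=-1 → after 2×micro: 2; S1 reads c0=2 → after 1×micro: 4; S2 reads c2=4 → after 1×micro: 0 ⇒ (c0=2, c1=4, c2=0)
[Gauss-Seidel] macro 5: S0 reads c0=2 → after 2×micro: -1; S1 reads c0=-1 → after 1×micro: -1; S2 reads c2=0 → after 1×micro: 4 ⇒ (c0=-1, c1=-1, c2=4)
[Gauss-Seidel] macro 6: S0 reads c0=-1 → after 2×micro: 2; S1 reads c0=2 → after 1×micro: 4; S2 reads c2=4 → after 1×micro: 0 ⇒ (c0=2, c1=4, c2=0)
[Gauss-Seidel] macro 7: S0 reads c0=2 → after 2×micro: -1; S1 reads c0=-1 → after 1×micro: -1; S2 reads c2=0 → after 1×micro: 4 ⇒ (c0=-1, c1=-1, c2=4)

first divergence at macro-step: 1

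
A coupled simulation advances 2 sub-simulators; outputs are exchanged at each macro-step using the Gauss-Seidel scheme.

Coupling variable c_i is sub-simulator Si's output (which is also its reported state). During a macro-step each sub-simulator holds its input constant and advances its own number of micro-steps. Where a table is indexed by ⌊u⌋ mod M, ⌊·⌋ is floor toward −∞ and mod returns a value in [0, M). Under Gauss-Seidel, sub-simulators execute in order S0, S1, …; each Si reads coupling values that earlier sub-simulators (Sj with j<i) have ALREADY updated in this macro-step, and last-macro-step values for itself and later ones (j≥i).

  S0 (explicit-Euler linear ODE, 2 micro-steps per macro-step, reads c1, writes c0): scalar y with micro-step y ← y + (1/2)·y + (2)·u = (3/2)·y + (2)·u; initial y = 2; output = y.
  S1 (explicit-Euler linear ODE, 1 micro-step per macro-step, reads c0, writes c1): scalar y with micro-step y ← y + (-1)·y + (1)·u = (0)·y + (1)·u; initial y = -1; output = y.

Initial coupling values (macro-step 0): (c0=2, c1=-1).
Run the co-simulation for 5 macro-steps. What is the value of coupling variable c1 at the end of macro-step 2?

c1 at macro-step 2 = -29/8

macro 1: S0 reads c1=-1 → after 2×micro: -1/2; S1 reads c0=-1/2 → after 1×micro: -1/2 ⇒ (c0=-1/2, c1=-1/2)
macro 2: S0 reads c1=-1/2 → after 2×micro: -29/8; S1 reads c0=-29/8 → after 1×micro: -29/8 ⇒ (c0=-29/8, c1=-29/8)
macro 3: S0 reads c1=-29/8 → after 2×micro: -841/32; S1 reads c0=-841/32 → after 1×micro: -841/32 ⇒ (c0=-841/32, c1=-841/32)
macro 4: S0 reads c1=-841/32 → after 2×micro: -24389/128; S1 reads c0=-24389/128 → after 1×micro: -24389/128 ⇒ (c0=-24389/128, c1=-24389/128)
macro 5: S0 reads c1=-24389/128 → after 2×micro: -707281/512; S1 reads c0=-707281/512 → after 1×micro: -707281/512 ⇒ (c0=-707281/512, c1=-707281/512)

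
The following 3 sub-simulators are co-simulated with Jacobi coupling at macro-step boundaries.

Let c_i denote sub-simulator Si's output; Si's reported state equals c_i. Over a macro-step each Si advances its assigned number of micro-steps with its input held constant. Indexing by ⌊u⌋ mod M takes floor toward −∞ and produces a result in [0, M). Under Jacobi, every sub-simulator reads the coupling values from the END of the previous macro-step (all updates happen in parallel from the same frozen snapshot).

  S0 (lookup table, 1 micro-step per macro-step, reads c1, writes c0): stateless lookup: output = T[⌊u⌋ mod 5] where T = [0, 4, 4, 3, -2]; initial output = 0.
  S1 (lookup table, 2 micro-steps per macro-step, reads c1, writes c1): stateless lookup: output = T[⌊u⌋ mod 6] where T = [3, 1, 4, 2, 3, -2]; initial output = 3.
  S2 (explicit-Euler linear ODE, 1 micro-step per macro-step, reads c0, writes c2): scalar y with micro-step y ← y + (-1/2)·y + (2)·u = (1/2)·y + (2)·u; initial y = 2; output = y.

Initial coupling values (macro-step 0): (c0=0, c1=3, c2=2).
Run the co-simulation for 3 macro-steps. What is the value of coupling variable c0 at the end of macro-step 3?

macro 1: S0 reads c1=3 → after 1×micro: 3; S1 reads c1=3 → after 2×micro: 2; S2 reads c0=0 → after 1×micro: 1 ⇒ (c0=3, c1=2, c2=1)
macro 2: S0 reads c1=2 → after 1×micro: 4; S1 reads c1=2 → after 2×micro: 4; S2 reads c0=3 → after 1×micro: 13/2 ⇒ (c0=4, c1=4, c2=13/2)
macro 3: S0 reads c1=4 → after 1×micro: -2; S1 reads c1=4 → after 2×micro: 3; S2 reads c0=4 → after 1×micro: 45/4 ⇒ (c0=-2, c1=3, c2=45/4)

c0 at macro-step 3 = -2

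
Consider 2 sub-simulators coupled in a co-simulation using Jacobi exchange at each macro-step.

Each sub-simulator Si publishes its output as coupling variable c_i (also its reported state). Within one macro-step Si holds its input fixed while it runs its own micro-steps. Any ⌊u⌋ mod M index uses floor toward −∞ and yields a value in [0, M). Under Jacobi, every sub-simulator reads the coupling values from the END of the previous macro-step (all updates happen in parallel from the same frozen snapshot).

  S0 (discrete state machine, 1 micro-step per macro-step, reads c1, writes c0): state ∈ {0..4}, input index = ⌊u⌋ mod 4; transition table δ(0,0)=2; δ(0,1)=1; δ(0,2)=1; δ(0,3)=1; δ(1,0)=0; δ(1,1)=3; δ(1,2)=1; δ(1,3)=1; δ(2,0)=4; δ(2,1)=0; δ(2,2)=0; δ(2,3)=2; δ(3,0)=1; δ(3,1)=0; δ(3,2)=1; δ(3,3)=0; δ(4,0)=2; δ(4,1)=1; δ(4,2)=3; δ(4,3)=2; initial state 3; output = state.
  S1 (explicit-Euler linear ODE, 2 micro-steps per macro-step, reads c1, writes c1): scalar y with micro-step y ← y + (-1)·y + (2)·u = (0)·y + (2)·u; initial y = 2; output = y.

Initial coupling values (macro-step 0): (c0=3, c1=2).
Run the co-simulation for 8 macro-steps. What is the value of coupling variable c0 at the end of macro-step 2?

c0 at macro-step 2 = 0

macro 1: S0 reads c1=2 → after 1×micro: 1; S1 reads c1=2 → after 2×micro: 4 ⇒ (c0=1, c1=4)
macro 2: S0 reads c1=4 → after 1×micro: 0; S1 reads c1=4 → after 2×micro: 8 ⇒ (c0=0, c1=8)
macro 3: S0 reads c1=8 → after 1×micro: 2; S1 reads c1=8 → after 2×micro: 16 ⇒ (c0=2, c1=16)
macro 4: S0 reads c1=16 → after 1×micro: 4; S1 reads c1=16 → after 2×micro: 32 ⇒ (c0=4, c1=32)
macro 5: S0 reads c1=32 → after 1×micro: 2; S1 reads c1=32 → after 2×micro: 64 ⇒ (c0=2, c1=64)
macro 6: S0 reads c1=64 → after 1×micro: 4; S1 reads c1=64 → after 2×micro: 128 ⇒ (c0=4, c1=128)
macro 7: S0 reads c1=128 → after 1×micro: 2; S1 reads c1=128 → after 2×micro: 256 ⇒ (c0=2, c1=256)
macro 8: S0 reads c1=256 → after 1×micro: 4; S1 reads c1=256 → after 2×micro: 512 ⇒ (c0=4, c1=512)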